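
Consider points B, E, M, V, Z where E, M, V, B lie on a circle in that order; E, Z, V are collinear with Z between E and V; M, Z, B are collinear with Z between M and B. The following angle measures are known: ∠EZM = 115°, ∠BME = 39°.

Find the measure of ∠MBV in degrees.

1. ∠BZV = 115°  [vertical angles at Z]
2. ∠BVE = 39°  [same arc EB]
3. ∠MBV = 26°  [△VZB]

∠MBV = 26°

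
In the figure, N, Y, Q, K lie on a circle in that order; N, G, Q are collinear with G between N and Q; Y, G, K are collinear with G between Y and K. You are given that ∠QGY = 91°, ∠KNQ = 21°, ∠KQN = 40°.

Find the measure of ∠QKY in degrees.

1. ∠KGN = 91°  [vertical angles at G]
2. ∠KGQ = 89°  [linear pair at G on NQ]
3. ∠QKY = 51°  [△QGK]

∠QKY = 51°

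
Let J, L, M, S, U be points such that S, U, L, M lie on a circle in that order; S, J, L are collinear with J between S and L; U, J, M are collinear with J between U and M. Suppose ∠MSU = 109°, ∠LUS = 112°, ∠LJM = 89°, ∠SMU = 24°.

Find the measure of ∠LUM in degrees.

1. ∠SJU = 89°  [vertical angles at J]
2. ∠SLU = 24°  [same arc SU]
3. ∠LJU = 91°  [linear pair at J on SL]
4. ∠LUM = 65°  [△UJL]

∠LUM = 65°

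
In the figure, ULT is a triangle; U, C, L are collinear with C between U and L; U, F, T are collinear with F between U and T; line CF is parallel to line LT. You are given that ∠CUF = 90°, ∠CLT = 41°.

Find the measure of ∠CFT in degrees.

∠CFT = 131°

1. ∠LUT = 90°  [C on UL, F on UT]
2. ∠TLU = 41°  [C on ray LU]
3. ∠LTU = 49°  [△ULT]
4. ∠CFU = 49°  [CF∥LT, corresponding at F]
5. ∠CFT = 131°  [linear pair at F on UT]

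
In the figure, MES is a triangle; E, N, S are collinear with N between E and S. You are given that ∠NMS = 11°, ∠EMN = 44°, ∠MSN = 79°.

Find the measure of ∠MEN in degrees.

1. ∠MNS = 90°  [△MNS]
2. ∠ENM = 90°  [linear pair at N on ES]
3. ∠MEN = 46°  [△MEN]

∠MEN = 46°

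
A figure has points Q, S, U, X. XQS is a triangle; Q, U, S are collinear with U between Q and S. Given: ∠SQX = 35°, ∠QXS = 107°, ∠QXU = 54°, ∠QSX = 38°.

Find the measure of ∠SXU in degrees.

∠SXU = 53°

1. ∠UQX = 35°  [U on ray QS]
2. ∠QUX = 91°  [△XQU]
3. ∠USX = 38°  [U on ray SQ]
4. ∠SUX = 89°  [linear pair at U on QS]
5. ∠SXU = 53°  [△XUS]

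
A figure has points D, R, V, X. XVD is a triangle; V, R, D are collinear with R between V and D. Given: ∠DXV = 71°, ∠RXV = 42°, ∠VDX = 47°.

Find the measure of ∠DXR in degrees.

1. ∠DVX = 62°  [△XVD]
2. ∠RDX = 47°  [R on ray DV]
3. ∠RVX = 62°  [R on ray VD]
4. ∠VRX = 76°  [△XVR]
5. ∠DRX = 104°  [linear pair at R on VD]
6. ∠DXR = 29°  [△XRD]

∠DXR = 29°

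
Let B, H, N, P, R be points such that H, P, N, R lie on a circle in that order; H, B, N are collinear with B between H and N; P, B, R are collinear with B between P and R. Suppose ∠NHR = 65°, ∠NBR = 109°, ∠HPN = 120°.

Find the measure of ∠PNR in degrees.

1. ∠NPR = 65°  [same arc NR]
2. ∠HRN = 60°  [cyclic HPNR, opposite ∠P+∠R]
3. ∠HNR = 55°  [△HNR]
4. ∠NRP = 16°  [△NBR]
5. ∠PNR = 99°  [△PNR]

∠PNR = 99°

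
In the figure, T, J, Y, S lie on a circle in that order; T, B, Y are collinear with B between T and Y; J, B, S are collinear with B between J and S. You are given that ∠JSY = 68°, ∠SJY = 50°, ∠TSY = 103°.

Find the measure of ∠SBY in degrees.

1. ∠STY = 50°  [same arc YS]
2. ∠SYT = 27°  [△TYS]
3. ∠SBY = 85°  [△YBS]

∠SBY = 85°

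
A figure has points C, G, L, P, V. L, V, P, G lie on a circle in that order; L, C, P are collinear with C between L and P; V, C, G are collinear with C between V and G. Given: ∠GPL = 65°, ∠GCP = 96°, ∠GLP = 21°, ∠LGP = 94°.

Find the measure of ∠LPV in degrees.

∠LPV = 75°

1. ∠LCV = 96°  [vertical angles at C]
2. ∠GVP = 21°  [same arc PG]
3. ∠PCV = 84°  [linear pair at C on LP]
4. ∠LPV = 75°  [△VCP]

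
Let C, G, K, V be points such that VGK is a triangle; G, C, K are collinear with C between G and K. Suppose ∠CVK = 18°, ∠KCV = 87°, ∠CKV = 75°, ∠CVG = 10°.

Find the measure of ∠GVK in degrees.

1. ∠GCV = 93°  [linear pair at C on GK]
2. ∠GKV = 75°  [C on ray KG]
3. ∠CGV = 77°  [△VGC]
4. ∠KGV = 77°  [C on ray GK]
5. ∠GVK = 28°  [△VGK]

∠GVK = 28°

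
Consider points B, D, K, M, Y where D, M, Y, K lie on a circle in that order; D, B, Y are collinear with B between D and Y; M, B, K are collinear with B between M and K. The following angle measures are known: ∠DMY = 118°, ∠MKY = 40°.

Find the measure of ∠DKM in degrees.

∠DKM = 22°

1. ∠MDY = 40°  [same arc MY]
2. ∠DYM = 22°  [△DMY]
3. ∠DKM = 22°  [same arc DM]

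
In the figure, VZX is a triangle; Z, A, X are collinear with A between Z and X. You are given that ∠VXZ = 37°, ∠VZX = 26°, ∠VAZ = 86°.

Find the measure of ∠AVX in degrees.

∠AVX = 49°

1. ∠AXV = 37°  [A on ray XZ]
2. ∠VAX = 94°  [linear pair at A on ZX]
3. ∠AVX = 49°  [△VAX]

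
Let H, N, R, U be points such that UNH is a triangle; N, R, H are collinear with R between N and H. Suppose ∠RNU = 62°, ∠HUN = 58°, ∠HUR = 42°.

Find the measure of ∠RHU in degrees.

∠RHU = 60°

1. ∠HNU = 62°  [R on ray NH]
2. ∠NHU = 60°  [△UNH]
3. ∠RHU = 60°  [R on ray HN]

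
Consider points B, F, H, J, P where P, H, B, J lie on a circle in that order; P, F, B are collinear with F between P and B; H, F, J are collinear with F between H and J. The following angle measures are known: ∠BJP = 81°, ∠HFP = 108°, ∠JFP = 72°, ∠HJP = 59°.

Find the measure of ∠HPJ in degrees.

1. ∠BHP = 99°  [cyclic PHBJ, opposite ∠H+∠J]
2. ∠HBP = 59°  [same arc PH]
3. ∠BPH = 22°  [△PHB]
4. ∠JHP = 50°  [△PFH]
5. ∠HPJ = 71°  [△PHJ]

∠HPJ = 71°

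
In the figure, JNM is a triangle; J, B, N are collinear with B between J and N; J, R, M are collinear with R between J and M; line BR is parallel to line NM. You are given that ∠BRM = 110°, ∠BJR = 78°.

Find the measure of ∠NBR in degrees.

1. ∠BRJ = 70°  [linear pair at R on JM]
2. ∠JBR = 32°  [△JBR]
3. ∠NBR = 148°  [linear pair at B on JN]

∠NBR = 148°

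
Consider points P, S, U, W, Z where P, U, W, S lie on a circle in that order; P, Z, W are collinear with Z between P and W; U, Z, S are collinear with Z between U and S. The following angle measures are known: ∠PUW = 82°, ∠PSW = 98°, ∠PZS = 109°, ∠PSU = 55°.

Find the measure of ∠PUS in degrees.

∠PUS = 66°

1. ∠UZW = 109°  [vertical angles at Z]
2. ∠PWU = 55°  [same arc PU]
3. ∠PZU = 71°  [linear pair at Z on PW]
4. ∠UPW = 43°  [△PUW]
5. ∠PUS = 66°  [△PZU]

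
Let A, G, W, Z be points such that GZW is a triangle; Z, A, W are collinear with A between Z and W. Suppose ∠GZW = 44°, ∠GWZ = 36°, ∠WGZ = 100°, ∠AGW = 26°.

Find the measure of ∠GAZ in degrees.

∠GAZ = 62°

1. ∠AWG = 36°  [A on ray WZ]
2. ∠GAW = 118°  [△GAW]
3. ∠GAZ = 62°  [linear pair at A on ZW]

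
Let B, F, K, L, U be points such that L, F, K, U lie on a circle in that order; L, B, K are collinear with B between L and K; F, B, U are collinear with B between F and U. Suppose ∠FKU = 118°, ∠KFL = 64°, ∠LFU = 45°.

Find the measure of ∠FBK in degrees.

∠FBK = 88°

1. ∠FLU = 62°  [cyclic LFKU, opposite ∠L+∠K]
2. ∠KUL = 116°  [cyclic LFKU, opposite ∠F+∠U]
3. ∠LKU = 45°  [same arc LU]
4. ∠FUL = 73°  [△LFU]
5. ∠KLU = 19°  [△LKU]
6. ∠FKL = 73°  [same arc LF]
7. ∠KFU = 19°  [same arc KU]
8. ∠FBK = 88°  [△FBK]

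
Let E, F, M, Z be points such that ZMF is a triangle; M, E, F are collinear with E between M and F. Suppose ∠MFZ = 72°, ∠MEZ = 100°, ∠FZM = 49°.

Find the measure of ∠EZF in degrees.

∠EZF = 28°

1. ∠EFZ = 72°  [E on ray FM]
2. ∠FEZ = 80°  [linear pair at E on MF]
3. ∠EZF = 28°  [△ZEF]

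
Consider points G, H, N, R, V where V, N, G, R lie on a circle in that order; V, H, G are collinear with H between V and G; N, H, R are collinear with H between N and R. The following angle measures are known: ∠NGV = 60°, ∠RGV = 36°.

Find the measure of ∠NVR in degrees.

∠NVR = 84°

1. ∠NRV = 60°  [same arc VN]
2. ∠RNV = 36°  [same arc VR]
3. ∠NVR = 84°  [△VNR]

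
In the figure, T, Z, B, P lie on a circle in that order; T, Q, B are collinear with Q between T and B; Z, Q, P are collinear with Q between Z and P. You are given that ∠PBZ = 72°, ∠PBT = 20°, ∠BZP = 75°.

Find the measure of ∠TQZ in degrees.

1. ∠BPZ = 33°  [△ZBP]
2. ∠PZT = 20°  [same arc TP]
3. ∠BTZ = 33°  [same arc ZB]
4. ∠TQZ = 127°  [△TQZ]

∠TQZ = 127°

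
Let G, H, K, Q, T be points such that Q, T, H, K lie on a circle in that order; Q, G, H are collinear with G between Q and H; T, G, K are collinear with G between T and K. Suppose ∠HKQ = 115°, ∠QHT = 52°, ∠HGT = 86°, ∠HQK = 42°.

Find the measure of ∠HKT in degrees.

1. ∠HTQ = 65°  [cyclic QTHK, opposite ∠T+∠K]
2. ∠HQT = 63°  [△QTH]
3. ∠HKT = 63°  [same arc TH]

∠HKT = 63°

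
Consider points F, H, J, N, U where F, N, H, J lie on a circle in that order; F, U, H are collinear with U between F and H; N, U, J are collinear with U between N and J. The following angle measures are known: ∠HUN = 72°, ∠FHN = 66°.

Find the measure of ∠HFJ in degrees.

1. ∠FUJ = 72°  [vertical angles at U]
2. ∠FJN = 66°  [same arc FN]
3. ∠HFJ = 42°  [△FUJ]

∠HFJ = 42°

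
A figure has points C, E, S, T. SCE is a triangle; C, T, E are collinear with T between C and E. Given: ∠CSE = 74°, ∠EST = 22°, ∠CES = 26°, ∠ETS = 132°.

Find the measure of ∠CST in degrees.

1. ∠ECS = 80°  [△SCE]
2. ∠CTS = 48°  [linear pair at T on CE]
3. ∠SCT = 80°  [T on ray CE]
4. ∠CST = 52°  [△SCT]

∠CST = 52°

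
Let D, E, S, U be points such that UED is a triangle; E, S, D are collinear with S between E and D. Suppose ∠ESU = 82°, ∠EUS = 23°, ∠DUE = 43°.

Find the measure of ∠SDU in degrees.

∠SDU = 62°

1. ∠SEU = 75°  [△UES]
2. ∠DEU = 75°  [S on ray ED]
3. ∠EDU = 62°  [△UED]
4. ∠SDU = 62°  [S on ray DE]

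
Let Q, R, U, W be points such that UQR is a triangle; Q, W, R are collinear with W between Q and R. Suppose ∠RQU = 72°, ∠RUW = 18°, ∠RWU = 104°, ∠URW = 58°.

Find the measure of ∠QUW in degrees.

∠QUW = 32°

1. ∠UQW = 72°  [W on ray QR]
2. ∠QWU = 76°  [linear pair at W on QR]
3. ∠QUW = 32°  [△UQW]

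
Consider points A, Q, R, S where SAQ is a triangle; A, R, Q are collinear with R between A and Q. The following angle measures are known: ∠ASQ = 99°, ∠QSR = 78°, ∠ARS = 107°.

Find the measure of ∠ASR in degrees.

∠ASR = 21°

1. ∠QRS = 73°  [linear pair at R on AQ]
2. ∠RQS = 29°  [△SRQ]
3. ∠AQS = 29°  [R on ray QA]
4. ∠QAS = 52°  [△SAQ]
5. ∠RAS = 52°  [R on ray AQ]
6. ∠ASR = 21°  [△SAR]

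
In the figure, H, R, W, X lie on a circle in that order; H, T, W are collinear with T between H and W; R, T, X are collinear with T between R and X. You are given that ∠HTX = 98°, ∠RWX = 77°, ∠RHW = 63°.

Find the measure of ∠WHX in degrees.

∠WHX = 40°

1. ∠RXW = 63°  [same arc RW]
2. ∠WRX = 40°  [△RWX]
3. ∠WHX = 40°  [same arc WX]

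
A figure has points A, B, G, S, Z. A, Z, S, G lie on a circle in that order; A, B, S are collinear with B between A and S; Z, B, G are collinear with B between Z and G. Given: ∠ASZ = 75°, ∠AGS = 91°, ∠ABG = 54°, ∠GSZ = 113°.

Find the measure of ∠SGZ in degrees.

∠SGZ = 16°

1. ∠AZS = 89°  [cyclic AZSG, opposite ∠Z+∠G]
2. ∠SAZ = 16°  [△AZS]
3. ∠SGZ = 16°  [same arc ZS]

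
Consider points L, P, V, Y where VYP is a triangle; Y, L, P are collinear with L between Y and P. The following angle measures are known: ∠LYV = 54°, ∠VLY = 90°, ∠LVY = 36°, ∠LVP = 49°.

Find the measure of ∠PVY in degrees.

∠PVY = 85°

1. ∠PYV = 54°  [L on ray YP]
2. ∠PLV = 90°  [linear pair at L on YP]
3. ∠LPV = 41°  [△VLP]
4. ∠VPY = 41°  [L on ray PY]
5. ∠PVY = 85°  [△VYP]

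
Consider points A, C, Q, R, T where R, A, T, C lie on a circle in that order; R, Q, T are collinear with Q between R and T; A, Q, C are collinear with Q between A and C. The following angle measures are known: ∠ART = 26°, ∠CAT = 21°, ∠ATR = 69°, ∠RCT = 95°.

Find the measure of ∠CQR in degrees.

∠CQR = 90°

1. ∠CRT = 21°  [same arc TC]
2. ∠ACR = 69°  [same arc RA]
3. ∠CQR = 90°  [△RQC]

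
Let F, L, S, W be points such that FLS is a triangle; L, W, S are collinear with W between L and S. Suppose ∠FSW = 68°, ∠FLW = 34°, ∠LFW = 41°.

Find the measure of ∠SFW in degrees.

1. ∠FWL = 105°  [△FLW]
2. ∠FWS = 75°  [linear pair at W on LS]
3. ∠SFW = 37°  [△FWS]

∠SFW = 37°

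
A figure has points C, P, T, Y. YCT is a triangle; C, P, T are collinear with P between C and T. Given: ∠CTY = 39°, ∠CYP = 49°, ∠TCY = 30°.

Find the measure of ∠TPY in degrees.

∠TPY = 79°

1. ∠PCY = 30°  [P on ray CT]
2. ∠CPY = 101°  [△YCP]
3. ∠TPY = 79°  [linear pair at P on CT]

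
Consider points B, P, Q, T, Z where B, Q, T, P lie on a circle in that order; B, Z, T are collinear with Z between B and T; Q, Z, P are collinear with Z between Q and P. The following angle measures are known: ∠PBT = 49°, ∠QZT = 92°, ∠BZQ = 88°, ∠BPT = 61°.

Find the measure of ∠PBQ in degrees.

1. ∠BTP = 70°  [△BTP]
2. ∠BZP = 92°  [vertical angles at Z]
3. ∠BQP = 70°  [same arc BP]
4. ∠BPQ = 39°  [△BZP]
5. ∠PBQ = 71°  [△BQP]

∠PBQ = 71°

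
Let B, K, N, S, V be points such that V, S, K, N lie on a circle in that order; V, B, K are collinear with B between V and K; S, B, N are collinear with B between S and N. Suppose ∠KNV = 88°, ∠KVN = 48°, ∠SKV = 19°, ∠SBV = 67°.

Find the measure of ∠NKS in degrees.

∠NKS = 63°

1. ∠NKV = 44°  [△VKN]
2. ∠KSN = 48°  [same arc KN]
3. ∠KBN = 67°  [vertical angles at B]
4. ∠KNS = 69°  [△KBN]
5. ∠NKS = 63°  [△SKN]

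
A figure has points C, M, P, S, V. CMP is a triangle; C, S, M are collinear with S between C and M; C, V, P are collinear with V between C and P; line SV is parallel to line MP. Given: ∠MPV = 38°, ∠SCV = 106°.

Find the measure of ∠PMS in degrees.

∠PMS = 36°

1. ∠CPM = 38°  [V on ray PC]
2. ∠MCP = 106°  [S on CM, V on CP]
3. ∠CMP = 36°  [△CMP]
4. ∠PMS = 36°  [S on ray MC]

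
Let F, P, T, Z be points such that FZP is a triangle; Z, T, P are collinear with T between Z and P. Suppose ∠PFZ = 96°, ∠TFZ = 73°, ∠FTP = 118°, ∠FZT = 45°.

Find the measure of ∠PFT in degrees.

∠PFT = 23°

1. ∠FZP = 45°  [T on ray ZP]
2. ∠FPZ = 39°  [△FZP]
3. ∠FPT = 39°  [T on ray PZ]
4. ∠PFT = 23°  [△FTP]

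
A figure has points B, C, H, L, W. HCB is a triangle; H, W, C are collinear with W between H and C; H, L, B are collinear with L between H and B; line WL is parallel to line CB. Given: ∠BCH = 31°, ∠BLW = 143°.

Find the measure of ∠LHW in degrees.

1. ∠HWL = 31°  [WL∥CB, corresponding at W]
2. ∠HLW = 37°  [linear pair at L on HB]
3. ∠LHW = 112°  [△HWL]

∠LHW = 112°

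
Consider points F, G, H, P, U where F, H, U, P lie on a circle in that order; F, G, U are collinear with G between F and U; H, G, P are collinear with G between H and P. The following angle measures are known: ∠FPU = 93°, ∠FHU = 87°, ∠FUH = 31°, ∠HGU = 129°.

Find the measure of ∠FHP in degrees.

1. ∠HFU = 62°  [△FHU]
2. ∠FGH = 51°  [linear pair at G on FU]
3. ∠FHP = 67°  [△FGH]

∠FHP = 67°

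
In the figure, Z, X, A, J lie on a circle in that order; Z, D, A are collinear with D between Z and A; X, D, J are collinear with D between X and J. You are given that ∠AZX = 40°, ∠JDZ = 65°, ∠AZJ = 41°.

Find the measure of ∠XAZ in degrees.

1. ∠ADX = 65°  [vertical angles at D]
2. ∠AXJ = 41°  [same arc AJ]
3. ∠XAZ = 74°  [△XDA]

∠XAZ = 74°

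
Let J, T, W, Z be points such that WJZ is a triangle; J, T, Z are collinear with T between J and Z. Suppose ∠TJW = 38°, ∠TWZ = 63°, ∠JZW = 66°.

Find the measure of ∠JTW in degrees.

∠JTW = 129°

1. ∠TZW = 66°  [T on ray ZJ]
2. ∠WTZ = 51°  [△WTZ]
3. ∠JTW = 129°  [linear pair at T on JZ]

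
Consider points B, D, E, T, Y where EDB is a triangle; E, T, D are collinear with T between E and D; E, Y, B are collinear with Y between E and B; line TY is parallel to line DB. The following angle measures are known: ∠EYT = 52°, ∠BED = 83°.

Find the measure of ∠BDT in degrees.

1. ∠DBE = 52°  [TY∥DB, corresponding at Y]
2. ∠BDE = 45°  [△EDB]
3. ∠BDT = 45°  [T on ray DE]

∠BDT = 45°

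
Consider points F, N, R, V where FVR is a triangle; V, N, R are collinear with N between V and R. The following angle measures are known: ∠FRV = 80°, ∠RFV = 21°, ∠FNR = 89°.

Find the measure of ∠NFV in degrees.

1. ∠FVR = 79°  [△FVR]
2. ∠FNV = 91°  [linear pair at N on VR]
3. ∠FVN = 79°  [N on ray VR]
4. ∠NFV = 10°  [△FVN]

∠NFV = 10°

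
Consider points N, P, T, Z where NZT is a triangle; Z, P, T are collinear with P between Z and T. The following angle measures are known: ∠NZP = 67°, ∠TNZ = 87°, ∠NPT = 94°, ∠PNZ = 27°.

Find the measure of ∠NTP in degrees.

1. ∠NZT = 67°  [P on ray ZT]
2. ∠NTZ = 26°  [△NZT]
3. ∠NTP = 26°  [P on ray TZ]

∠NTP = 26°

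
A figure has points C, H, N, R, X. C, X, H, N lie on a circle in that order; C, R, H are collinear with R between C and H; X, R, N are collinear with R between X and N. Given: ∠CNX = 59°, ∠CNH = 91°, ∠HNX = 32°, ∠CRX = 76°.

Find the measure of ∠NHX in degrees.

1. ∠CHX = 59°  [same arc CX]
2. ∠HRX = 104°  [linear pair at R on CH]
3. ∠HXN = 17°  [△XRH]
4. ∠NHX = 131°  [△XHN]

∠NHX = 131°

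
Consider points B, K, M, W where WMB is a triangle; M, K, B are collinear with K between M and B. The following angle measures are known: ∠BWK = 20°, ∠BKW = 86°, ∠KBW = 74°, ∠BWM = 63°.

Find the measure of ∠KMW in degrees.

∠KMW = 43°

1. ∠MBW = 74°  [K on ray BM]
2. ∠BMW = 43°  [△WMB]
3. ∠KMW = 43°  [K on ray MB]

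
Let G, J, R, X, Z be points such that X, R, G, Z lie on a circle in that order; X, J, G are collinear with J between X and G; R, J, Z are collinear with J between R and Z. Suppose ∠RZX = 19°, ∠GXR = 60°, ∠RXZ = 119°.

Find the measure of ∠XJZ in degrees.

∠XJZ = 102°

1. ∠XRZ = 42°  [△XRZ]
2. ∠GZR = 60°  [same arc RG]
3. ∠XGZ = 42°  [same arc XZ]
4. ∠GJZ = 78°  [△GJZ]
5. ∠XJZ = 102°  [linear pair at J on XG]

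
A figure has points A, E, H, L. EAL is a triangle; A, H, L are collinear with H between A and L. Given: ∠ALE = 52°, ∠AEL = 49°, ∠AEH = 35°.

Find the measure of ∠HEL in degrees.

∠HEL = 14°

1. ∠EAL = 79°  [△EAL]
2. ∠ELH = 52°  [H on ray LA]
3. ∠EAH = 79°  [H on ray AL]
4. ∠AHE = 66°  [△EAH]
5. ∠EHL = 114°  [linear pair at H on AL]
6. ∠HEL = 14°  [△EHL]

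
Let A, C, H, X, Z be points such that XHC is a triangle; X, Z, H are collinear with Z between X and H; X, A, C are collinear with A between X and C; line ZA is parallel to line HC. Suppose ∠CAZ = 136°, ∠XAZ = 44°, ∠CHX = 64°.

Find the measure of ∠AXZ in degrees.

1. ∠HCX = 44°  [ZA∥HC, corresponding at A]
2. ∠CXH = 72°  [△XHC]
3. ∠AXZ = 72°  [Z on XH, A on XC]

∠AXZ = 72°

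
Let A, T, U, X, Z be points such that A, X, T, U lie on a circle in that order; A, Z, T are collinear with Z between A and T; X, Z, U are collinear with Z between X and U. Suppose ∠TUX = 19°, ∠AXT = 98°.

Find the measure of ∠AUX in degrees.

∠AUX = 63°

1. ∠TAX = 19°  [same arc XT]
2. ∠ATX = 63°  [△AXT]
3. ∠AUX = 63°  [same arc AX]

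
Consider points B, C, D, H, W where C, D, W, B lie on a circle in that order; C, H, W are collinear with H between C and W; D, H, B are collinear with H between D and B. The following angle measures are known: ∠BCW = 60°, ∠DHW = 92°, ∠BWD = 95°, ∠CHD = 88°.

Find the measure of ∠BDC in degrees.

∠BDC = 67°

1. ∠BHC = 92°  [vertical angles at H]
2. ∠BCD = 85°  [cyclic CDWB, opposite ∠C+∠W]
3. ∠CBD = 28°  [△CHB]
4. ∠BDC = 67°  [△CDB]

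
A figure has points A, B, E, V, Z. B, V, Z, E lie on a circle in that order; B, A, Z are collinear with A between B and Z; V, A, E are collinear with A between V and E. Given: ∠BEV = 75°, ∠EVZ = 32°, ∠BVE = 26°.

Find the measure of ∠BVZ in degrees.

∠BVZ = 58°

1. ∠EBZ = 32°  [same arc ZE]
2. ∠BZE = 26°  [same arc BE]
3. ∠BEZ = 122°  [△BZE]
4. ∠BVZ = 58°  [cyclic BVZE, opposite ∠V+∠E]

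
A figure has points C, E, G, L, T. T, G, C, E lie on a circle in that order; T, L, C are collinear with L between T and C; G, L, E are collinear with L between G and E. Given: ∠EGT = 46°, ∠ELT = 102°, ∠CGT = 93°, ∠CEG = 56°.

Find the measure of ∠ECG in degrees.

∠ECG = 77°

1. ∠ECT = 46°  [same arc TE]
2. ∠CET = 87°  [cyclic TGCE, opposite ∠G+∠E]
3. ∠CTE = 47°  [△TCE]
4. ∠CGE = 47°  [same arc CE]
5. ∠ECG = 77°  [△GCE]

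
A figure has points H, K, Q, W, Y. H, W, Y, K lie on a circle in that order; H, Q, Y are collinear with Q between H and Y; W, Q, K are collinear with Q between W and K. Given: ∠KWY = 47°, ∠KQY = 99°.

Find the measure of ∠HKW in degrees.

∠HKW = 52°

1. ∠KHY = 47°  [same arc YK]
2. ∠HQK = 81°  [linear pair at Q on HY]
3. ∠HKW = 52°  [△HQK]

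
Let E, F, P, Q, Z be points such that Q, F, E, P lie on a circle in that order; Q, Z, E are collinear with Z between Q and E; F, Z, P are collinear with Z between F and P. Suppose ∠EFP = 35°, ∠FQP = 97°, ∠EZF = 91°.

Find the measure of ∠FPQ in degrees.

1. ∠EQP = 35°  [same arc EP]
2. ∠PZQ = 91°  [vertical angles at Z]
3. ∠FPQ = 54°  [△QZP]

∠FPQ = 54°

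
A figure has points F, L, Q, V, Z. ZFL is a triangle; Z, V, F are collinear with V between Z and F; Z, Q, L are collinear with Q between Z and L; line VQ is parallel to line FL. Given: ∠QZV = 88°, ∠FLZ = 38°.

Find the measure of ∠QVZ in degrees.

1. ∠FZL = 88°  [V on ZF, Q on ZL]
2. ∠LFZ = 54°  [△ZFL]
3. ∠QVZ = 54°  [VQ∥FL, corresponding at V]

∠QVZ = 54°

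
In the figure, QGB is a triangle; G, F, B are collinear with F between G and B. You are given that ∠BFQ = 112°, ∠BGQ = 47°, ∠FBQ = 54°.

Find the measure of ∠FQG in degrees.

1. ∠GFQ = 68°  [linear pair at F on GB]
2. ∠FGQ = 47°  [F on ray GB]
3. ∠FQG = 65°  [△QGF]

∠FQG = 65°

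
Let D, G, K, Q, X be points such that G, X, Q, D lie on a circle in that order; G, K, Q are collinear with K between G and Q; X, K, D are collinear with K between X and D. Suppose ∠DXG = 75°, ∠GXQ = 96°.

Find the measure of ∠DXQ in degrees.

∠DXQ = 21°

1. ∠DQG = 75°  [same arc GD]
2. ∠GDQ = 84°  [cyclic GXQD, opposite ∠X+∠D]
3. ∠DGQ = 21°  [△GQD]
4. ∠DXQ = 21°  [same arc QD]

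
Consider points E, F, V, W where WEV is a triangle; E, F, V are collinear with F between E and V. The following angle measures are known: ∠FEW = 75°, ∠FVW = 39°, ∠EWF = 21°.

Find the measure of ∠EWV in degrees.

1. ∠VEW = 75°  [F on ray EV]
2. ∠EVW = 39°  [F on ray VE]
3. ∠EWV = 66°  [△WEV]

∠EWV = 66°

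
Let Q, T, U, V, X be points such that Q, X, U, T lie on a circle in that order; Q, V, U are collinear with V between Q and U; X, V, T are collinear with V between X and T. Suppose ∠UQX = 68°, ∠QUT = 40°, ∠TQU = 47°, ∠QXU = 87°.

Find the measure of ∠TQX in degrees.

∠TQX = 115°

1. ∠QUX = 25°  [△QXU]
2. ∠QXT = 40°  [same arc QT]
3. ∠QTX = 25°  [same arc QX]
4. ∠TQX = 115°  [△QXT]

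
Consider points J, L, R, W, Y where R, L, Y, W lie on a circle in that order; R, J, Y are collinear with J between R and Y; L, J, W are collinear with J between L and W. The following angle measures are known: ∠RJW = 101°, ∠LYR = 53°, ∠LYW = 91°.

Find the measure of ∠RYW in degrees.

∠RYW = 38°

1. ∠LJY = 101°  [vertical angles at J]
2. ∠WJY = 79°  [linear pair at J on RY]
3. ∠WLY = 26°  [△LJY]
4. ∠LWY = 63°  [△LYW]
5. ∠RYW = 38°  [△YJW]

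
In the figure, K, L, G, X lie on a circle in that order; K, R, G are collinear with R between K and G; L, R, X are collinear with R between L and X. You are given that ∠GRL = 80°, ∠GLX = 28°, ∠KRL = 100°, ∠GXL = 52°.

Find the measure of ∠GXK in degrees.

1. ∠GKX = 28°  [same arc GX]
2. ∠GRX = 100°  [vertical angles at R]
3. ∠KGX = 28°  [△GRX]
4. ∠GXK = 124°  [△KGX]

∠GXK = 124°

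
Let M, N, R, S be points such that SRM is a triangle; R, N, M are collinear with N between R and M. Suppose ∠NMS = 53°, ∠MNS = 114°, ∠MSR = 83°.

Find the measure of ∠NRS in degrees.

∠NRS = 44°

1. ∠RMS = 53°  [N on ray MR]
2. ∠MRS = 44°  [△SRM]
3. ∠NRS = 44°  [N on ray RM]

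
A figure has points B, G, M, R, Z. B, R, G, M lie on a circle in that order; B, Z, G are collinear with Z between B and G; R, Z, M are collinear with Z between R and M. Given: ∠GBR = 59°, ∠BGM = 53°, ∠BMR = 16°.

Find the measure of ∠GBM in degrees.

∠GBM = 52°

1. ∠GMR = 59°  [same arc RG]
2. ∠GZM = 68°  [△GZM]
3. ∠BZM = 112°  [linear pair at Z on BG]
4. ∠GBM = 52°  [△BZM]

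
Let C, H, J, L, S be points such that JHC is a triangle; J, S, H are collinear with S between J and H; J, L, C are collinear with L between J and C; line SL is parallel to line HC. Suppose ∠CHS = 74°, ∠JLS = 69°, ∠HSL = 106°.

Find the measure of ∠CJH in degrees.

1. ∠CHJ = 74°  [S on ray HJ]
2. ∠HCJ = 69°  [SL∥HC, corresponding at L]
3. ∠CJH = 37°  [△JHC]

∠CJH = 37°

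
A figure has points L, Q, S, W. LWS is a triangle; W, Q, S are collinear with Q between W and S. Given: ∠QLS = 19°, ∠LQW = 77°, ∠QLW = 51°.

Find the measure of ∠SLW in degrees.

∠SLW = 70°

1. ∠LWQ = 52°  [△LWQ]
2. ∠LQS = 103°  [linear pair at Q on WS]
3. ∠LWS = 52°  [Q on ray WS]
4. ∠LSQ = 58°  [△LQS]
5. ∠LSW = 58°  [Q on ray SW]
6. ∠SLW = 70°  [△LWS]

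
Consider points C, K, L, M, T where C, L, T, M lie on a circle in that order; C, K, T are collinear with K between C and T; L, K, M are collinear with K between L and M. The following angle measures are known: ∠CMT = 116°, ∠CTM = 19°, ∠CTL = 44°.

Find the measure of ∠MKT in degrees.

∠MKT = 89°

1. ∠MCT = 45°  [△CTM]
2. ∠CML = 44°  [same arc CL]
3. ∠CKM = 91°  [△CKM]
4. ∠MKT = 89°  [linear pair at K on CT]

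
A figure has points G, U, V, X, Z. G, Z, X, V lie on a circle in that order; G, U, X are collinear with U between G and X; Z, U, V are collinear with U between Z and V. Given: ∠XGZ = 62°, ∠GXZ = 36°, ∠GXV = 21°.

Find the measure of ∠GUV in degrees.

∠GUV = 83°

1. ∠XVZ = 62°  [same arc ZX]
2. ∠VUX = 97°  [△XUV]
3. ∠GUV = 83°  [linear pair at U on GX]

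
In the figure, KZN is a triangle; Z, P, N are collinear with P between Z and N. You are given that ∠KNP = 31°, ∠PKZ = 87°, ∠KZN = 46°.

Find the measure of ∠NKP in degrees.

∠NKP = 16°

1. ∠KZP = 46°  [P on ray ZN]
2. ∠KPZ = 47°  [△KZP]
3. ∠KPN = 133°  [linear pair at P on ZN]
4. ∠NKP = 16°  [△KPN]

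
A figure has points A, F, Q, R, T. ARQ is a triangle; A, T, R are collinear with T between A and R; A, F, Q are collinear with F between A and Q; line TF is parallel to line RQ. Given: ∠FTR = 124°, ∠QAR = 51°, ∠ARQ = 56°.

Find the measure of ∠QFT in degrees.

1. ∠ATF = 56°  [linear pair at T on AR]
2. ∠FAT = 51°  [T on AR, F on AQ]
3. ∠AFT = 73°  [△ATF]
4. ∠QFT = 107°  [linear pair at F on AQ]

∠QFT = 107°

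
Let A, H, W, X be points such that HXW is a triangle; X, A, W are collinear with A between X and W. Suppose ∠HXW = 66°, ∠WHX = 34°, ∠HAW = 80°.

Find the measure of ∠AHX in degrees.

∠AHX = 14°

1. ∠AXH = 66°  [A on ray XW]
2. ∠HAX = 100°  [linear pair at A on XW]
3. ∠AHX = 14°  [△HXA]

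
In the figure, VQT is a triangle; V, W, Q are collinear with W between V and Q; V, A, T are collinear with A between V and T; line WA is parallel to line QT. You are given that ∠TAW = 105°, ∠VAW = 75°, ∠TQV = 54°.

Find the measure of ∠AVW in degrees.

1. ∠QTV = 75°  [WA∥QT, corresponding at A]
2. ∠QVT = 51°  [△VQT]
3. ∠AVW = 51°  [W on VQ, A on VT]

∠AVW = 51°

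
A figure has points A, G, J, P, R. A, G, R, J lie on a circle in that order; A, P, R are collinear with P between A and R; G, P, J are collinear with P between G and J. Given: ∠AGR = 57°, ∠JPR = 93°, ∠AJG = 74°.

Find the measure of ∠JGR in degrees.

1. ∠APG = 93°  [vertical angles at P]
2. ∠ARG = 74°  [same arc AG]
3. ∠GPR = 87°  [linear pair at P on AR]
4. ∠JGR = 19°  [△GPR]

∠JGR = 19°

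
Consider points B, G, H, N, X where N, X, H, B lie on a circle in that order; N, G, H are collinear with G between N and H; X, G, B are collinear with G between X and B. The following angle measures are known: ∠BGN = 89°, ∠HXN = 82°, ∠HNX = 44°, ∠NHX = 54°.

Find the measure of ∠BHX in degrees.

∠BHX = 99°

1. ∠HGX = 89°  [vertical angles at G]
2. ∠HBX = 44°  [same arc XH]
3. ∠BXH = 37°  [△XGH]
4. ∠BHX = 99°  [△XHB]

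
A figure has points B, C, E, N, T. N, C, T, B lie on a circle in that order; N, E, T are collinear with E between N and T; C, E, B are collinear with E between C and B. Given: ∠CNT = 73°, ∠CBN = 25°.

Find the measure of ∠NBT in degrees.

∠NBT = 98°

1. ∠CTN = 25°  [same arc NC]
2. ∠NCT = 82°  [△NCT]
3. ∠NBT = 98°  [cyclic NCTB, opposite ∠C+∠B]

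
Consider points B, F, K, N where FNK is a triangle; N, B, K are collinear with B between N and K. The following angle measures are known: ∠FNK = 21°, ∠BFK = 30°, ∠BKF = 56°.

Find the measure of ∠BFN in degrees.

1. ∠BNF = 21°  [B on ray NK]
2. ∠FBK = 94°  [△FBK]
3. ∠FBN = 86°  [linear pair at B on NK]
4. ∠BFN = 73°  [△FNB]

∠BFN = 73°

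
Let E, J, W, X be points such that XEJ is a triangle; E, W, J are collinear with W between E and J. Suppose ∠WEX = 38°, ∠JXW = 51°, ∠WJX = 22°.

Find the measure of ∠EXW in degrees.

∠EXW = 69°

1. ∠JWX = 107°  [△XWJ]
2. ∠EWX = 73°  [linear pair at W on EJ]
3. ∠EXW = 69°  [△XEW]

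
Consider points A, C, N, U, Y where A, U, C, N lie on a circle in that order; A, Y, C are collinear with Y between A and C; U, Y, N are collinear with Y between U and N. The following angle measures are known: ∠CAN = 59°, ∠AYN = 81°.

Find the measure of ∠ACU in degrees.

1. ∠CUN = 59°  [same arc CN]
2. ∠CYU = 81°  [vertical angles at Y]
3. ∠ACU = 40°  [△UYC]

∠ACU = 40°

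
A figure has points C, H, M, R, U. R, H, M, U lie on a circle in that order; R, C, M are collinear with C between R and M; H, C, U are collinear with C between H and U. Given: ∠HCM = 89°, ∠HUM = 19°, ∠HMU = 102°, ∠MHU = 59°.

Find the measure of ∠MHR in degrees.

1. ∠HMR = 32°  [△HCM]
2. ∠HRM = 19°  [same arc HM]
3. ∠MHR = 129°  [△RHM]

∠MHR = 129°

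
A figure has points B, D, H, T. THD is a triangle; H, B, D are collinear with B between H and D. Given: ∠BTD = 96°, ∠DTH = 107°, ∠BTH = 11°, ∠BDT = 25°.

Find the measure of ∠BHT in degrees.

∠BHT = 48°

1. ∠DBT = 59°  [△TBD]
2. ∠HBT = 121°  [linear pair at B on HD]
3. ∠BHT = 48°  [△THB]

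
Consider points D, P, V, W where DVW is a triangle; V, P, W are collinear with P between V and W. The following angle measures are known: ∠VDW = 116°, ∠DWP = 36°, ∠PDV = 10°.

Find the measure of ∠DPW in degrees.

∠DPW = 38°

1. ∠DWV = 36°  [P on ray WV]
2. ∠DVW = 28°  [△DVW]
3. ∠DVP = 28°  [P on ray VW]
4. ∠DPV = 142°  [△DVP]
5. ∠DPW = 38°  [linear pair at P on VW]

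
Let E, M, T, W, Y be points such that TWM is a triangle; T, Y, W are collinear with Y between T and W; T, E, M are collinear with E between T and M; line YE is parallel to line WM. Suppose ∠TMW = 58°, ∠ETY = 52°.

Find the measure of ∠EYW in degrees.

1. ∠TEY = 58°  [YE∥WM, corresponding at E]
2. ∠EYT = 70°  [△TYE]
3. ∠EYW = 110°  [linear pair at Y on TW]

∠EYW = 110°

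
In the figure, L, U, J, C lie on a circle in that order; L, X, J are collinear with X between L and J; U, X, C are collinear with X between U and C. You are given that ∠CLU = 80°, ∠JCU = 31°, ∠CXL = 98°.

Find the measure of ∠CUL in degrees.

∠CUL = 67°

1. ∠JLU = 31°  [same arc UJ]
2. ∠JXU = 98°  [vertical angles at X]
3. ∠LXU = 82°  [linear pair at X on LJ]
4. ∠CUL = 67°  [△LXU]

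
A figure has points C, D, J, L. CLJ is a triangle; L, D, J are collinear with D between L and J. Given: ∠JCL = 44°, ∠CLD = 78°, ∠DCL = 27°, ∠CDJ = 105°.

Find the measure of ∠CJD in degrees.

1. ∠CLJ = 78°  [D on ray LJ]
2. ∠CJL = 58°  [△CLJ]
3. ∠CJD = 58°  [D on ray JL]

∠CJD = 58°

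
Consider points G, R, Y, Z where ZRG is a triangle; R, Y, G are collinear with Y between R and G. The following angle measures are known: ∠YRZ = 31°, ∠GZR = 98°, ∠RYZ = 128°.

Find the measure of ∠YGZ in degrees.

1. ∠GRZ = 31°  [Y on ray RG]
2. ∠RGZ = 51°  [△ZRG]
3. ∠YGZ = 51°  [Y on ray GR]

∠YGZ = 51°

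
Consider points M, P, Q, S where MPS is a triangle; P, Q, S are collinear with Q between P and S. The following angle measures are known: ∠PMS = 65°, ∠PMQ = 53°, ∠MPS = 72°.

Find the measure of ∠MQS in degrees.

1. ∠MPQ = 72°  [Q on ray PS]
2. ∠MQP = 55°  [△MPQ]
3. ∠MQS = 125°  [linear pair at Q on PS]

∠MQS = 125°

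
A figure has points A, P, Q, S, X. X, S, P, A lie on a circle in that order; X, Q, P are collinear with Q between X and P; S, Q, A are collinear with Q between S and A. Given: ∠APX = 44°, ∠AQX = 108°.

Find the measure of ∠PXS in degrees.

1. ∠ASX = 44°  [same arc XA]
2. ∠PQS = 108°  [vertical angles at Q]
3. ∠SQX = 72°  [linear pair at Q on XP]
4. ∠PXS = 64°  [△XQS]

∠PXS = 64°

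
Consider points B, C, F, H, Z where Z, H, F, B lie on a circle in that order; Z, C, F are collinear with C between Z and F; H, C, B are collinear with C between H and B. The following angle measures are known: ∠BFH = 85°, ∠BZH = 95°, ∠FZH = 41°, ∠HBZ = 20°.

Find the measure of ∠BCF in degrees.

1. ∠BHZ = 65°  [△ZHB]
2. ∠FBH = 41°  [same arc HF]
3. ∠BFZ = 65°  [same arc ZB]
4. ∠BCF = 74°  [△FCB]

∠BCF = 74°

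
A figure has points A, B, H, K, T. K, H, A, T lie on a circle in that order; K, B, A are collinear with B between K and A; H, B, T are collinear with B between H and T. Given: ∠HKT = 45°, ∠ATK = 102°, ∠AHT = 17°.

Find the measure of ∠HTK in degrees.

∠HTK = 74°

1. ∠AKT = 17°  [same arc AT]
2. ∠KAT = 61°  [△KAT]
3. ∠KHT = 61°  [same arc KT]
4. ∠HTK = 74°  [△KHT]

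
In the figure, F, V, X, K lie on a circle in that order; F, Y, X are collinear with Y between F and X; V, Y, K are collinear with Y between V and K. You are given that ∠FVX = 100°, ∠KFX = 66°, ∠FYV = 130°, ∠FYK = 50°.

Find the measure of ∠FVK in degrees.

1. ∠FKX = 80°  [cyclic FVXK, opposite ∠V+∠K]
2. ∠FXK = 34°  [△FXK]
3. ∠FVK = 34°  [same arc FK]

∠FVK = 34°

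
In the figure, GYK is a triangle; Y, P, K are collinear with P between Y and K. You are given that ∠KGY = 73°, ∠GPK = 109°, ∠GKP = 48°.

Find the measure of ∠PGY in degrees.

1. ∠GPY = 71°  [linear pair at P on YK]
2. ∠GKY = 48°  [P on ray KY]
3. ∠GYK = 59°  [△GYK]
4. ∠GYP = 59°  [P on ray YK]
5. ∠PGY = 50°  [△GYP]

∠PGY = 50°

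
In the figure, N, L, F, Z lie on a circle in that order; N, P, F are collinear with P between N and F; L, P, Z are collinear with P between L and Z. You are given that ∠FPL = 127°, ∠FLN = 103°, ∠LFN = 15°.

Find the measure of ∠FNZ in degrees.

1. ∠NPZ = 127°  [vertical angles at P]
2. ∠LZN = 15°  [same arc NL]
3. ∠FNZ = 38°  [△NPZ]

∠FNZ = 38°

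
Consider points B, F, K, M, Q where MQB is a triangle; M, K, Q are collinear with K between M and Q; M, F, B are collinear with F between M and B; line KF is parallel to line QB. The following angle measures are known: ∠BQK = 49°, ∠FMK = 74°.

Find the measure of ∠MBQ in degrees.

1. ∠BQM = 49°  [K on ray QM]
2. ∠BMQ = 74°  [K on MQ, F on MB]
3. ∠MBQ = 57°  [△MQB]

∠MBQ = 57°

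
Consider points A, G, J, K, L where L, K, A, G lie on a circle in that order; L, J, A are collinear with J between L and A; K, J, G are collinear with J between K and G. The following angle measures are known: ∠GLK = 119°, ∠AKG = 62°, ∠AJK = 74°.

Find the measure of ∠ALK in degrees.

∠ALK = 57°

1. ∠GAK = 61°  [cyclic LKAG, opposite ∠L+∠A]
2. ∠AGK = 57°  [△KAG]
3. ∠ALK = 57°  [same arc KA]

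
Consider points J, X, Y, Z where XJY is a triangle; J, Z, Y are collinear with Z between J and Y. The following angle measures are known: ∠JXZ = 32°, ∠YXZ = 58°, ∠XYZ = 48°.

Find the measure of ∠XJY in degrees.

1. ∠XZY = 74°  [△XZY]
2. ∠JZX = 106°  [linear pair at Z on JY]
3. ∠XJZ = 42°  [△XJZ]
4. ∠XJY = 42°  [Z on ray JY]

∠XJY = 42°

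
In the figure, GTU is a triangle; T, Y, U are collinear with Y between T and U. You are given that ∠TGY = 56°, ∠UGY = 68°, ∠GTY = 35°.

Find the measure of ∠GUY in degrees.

1. ∠GYT = 89°  [△GTY]
2. ∠GYU = 91°  [linear pair at Y on TU]
3. ∠GUY = 21°  [△GYU]

∠GUY = 21°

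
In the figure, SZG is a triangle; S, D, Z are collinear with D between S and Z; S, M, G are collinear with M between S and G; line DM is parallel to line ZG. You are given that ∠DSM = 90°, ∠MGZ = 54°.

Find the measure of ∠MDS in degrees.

∠MDS = 36°

1. ∠GSZ = 90°  [D on SZ, M on SG]
2. ∠SGZ = 54°  [M on ray GS]
3. ∠GZS = 36°  [△SZG]
4. ∠MDS = 36°  [DM∥ZG, corresponding at D]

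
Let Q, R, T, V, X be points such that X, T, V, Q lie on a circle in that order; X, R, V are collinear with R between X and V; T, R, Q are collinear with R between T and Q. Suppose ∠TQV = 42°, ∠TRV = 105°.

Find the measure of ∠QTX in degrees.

∠QTX = 63°

1. ∠TXV = 42°  [same arc TV]
2. ∠TRX = 75°  [linear pair at R on XV]
3. ∠QTX = 63°  [△XRT]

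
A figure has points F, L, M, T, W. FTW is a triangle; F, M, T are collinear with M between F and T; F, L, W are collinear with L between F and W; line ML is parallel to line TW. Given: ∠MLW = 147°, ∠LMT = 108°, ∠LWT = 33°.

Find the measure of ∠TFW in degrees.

1. ∠FML = 72°  [linear pair at M on FT]
2. ∠FWT = 33°  [L on ray WF]
3. ∠FTW = 72°  [ML∥TW, corresponding at M]
4. ∠TFW = 75°  [△FTW]

∠TFW = 75°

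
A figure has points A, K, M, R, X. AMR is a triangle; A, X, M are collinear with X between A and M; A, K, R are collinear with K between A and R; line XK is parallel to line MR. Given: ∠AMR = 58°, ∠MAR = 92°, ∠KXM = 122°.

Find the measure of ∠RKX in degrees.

∠RKX = 150°

1. ∠ARM = 30°  [△AMR]
2. ∠AKX = 30°  [XK∥MR, corresponding at K]
3. ∠RKX = 150°  [linear pair at K on AR]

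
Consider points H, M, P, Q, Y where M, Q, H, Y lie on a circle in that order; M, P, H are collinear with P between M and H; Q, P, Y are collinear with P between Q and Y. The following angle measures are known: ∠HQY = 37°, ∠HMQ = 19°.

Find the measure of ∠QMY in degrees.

∠QMY = 56°

1. ∠HYQ = 19°  [same arc QH]
2. ∠QHY = 124°  [△QHY]
3. ∠QMY = 56°  [cyclic MQHY, opposite ∠M+∠H]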